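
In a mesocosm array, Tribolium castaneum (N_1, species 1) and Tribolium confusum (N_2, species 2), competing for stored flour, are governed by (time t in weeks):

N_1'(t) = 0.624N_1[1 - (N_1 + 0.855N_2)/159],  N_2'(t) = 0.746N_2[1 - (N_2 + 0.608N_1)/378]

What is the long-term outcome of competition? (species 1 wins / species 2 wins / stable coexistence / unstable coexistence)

species 2 excludes species 1

Compare the nullcline intercepts: K1/α12 = 159/0.855 = 186 < K2 = 378; K2/α21 = 378/0.608 = 622 > K1 = 159.
Since the inequalities point opposite ways, species 2 can invade but species 1 cannot.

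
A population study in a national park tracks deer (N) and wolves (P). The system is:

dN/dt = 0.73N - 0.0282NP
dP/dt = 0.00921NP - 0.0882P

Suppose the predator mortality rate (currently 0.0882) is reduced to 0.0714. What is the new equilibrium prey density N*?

At the interior fixed point, setting dP/dt = 0 with P > 0 fixes N* = (predator death rate)/(NP coefficient) — independent of the other coefficients.
With the change, N* = 0.0714/0.00921 = 7.75; it falls from 9.58.

N* ≈ 7.75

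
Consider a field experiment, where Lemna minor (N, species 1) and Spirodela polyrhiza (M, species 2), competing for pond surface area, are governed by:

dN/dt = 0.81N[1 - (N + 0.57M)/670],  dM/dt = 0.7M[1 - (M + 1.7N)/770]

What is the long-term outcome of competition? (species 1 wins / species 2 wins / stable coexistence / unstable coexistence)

species 1 excludes species 2

Compare the nullcline intercepts: K1/α12 = 670/0.57 = 1180 > K2 = 770; K2/α21 = 770/1.7 = 453 < K1 = 670.
Since the inequalities point opposite ways, species 1 can invade but species 2 cannot.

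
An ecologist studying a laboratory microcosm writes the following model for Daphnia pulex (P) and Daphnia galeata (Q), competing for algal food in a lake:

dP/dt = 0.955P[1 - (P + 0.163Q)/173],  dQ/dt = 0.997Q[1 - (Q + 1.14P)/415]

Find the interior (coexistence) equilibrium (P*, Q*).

P* ≈ 129, Q* ≈ 267

Setting both brackets to zero gives the nullclines P + 0.163Q = 173 and 1.14P + Q = 415.
Substituting Q = 415 - 1.14P into the first: P(1 - 0.163·1.14) = 173 - 0.163·415.
So P* = 105/0.814 = 129, and then Q* = 415 - 1.14·129 = 267.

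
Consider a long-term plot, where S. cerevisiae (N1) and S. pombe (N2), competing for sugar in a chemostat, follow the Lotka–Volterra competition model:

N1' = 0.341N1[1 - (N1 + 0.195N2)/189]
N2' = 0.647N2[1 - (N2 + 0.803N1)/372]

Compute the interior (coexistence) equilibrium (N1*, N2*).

Setting both brackets to zero gives the nullclines N1 + 0.195N2 = 189 and 0.803N1 + N2 = 372.
Substituting N2 = 372 - 0.803N1 into the first: N1(1 - 0.195·0.803) = 189 - 0.195·372.
So N1* = 116/0.843 = 138, and then N2* = 372 - 0.803·138 = 261.

N1* ≈ 138, N2* ≈ 261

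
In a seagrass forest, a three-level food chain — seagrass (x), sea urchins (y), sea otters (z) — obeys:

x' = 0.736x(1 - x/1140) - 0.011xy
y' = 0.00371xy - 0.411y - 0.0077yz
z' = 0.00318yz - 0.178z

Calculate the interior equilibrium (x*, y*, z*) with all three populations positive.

From dz/dt = 0: 0.00318y* = 0.178, so y* = 56.
From dx/dt = 0: 0.736(1 - x*/1140) = 0.011·56, giving x* = 1140·(1 - 0.837) = 186.
From dy/dt = 0: 0.00371·186 - 0.411 = 0.0077z*, so z* = 0.28/0.0077 = 36.4.

x* ≈ 186, y* ≈ 56, z* ≈ 36.4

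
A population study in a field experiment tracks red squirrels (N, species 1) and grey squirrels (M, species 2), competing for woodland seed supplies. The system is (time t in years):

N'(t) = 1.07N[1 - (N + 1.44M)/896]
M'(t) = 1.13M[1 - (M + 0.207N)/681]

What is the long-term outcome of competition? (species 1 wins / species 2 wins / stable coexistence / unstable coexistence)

Compare the nullcline intercepts: K1/α12 = 896/1.44 = 622 < K2 = 681; K2/α21 = 681/0.207 = 3290 > K1 = 896.
Since the inequalities point opposite ways, species 2 can invade but species 1 cannot.

species 2 excludes species 1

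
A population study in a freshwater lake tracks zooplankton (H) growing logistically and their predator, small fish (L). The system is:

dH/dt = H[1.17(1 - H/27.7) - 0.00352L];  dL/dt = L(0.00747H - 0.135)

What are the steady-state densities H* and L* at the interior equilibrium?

From dL/dt = 0 with L > 0: 0.00747H* = 0.135, so H* = 18.1.
Substitute into dH/dt = 0: 1.17(1 - 18.1/27.7) = 0.00352L*.
The bracket is 0.348, giving L* = 0.407/0.00352 = 116.

H* ≈ 18.1, L* ≈ 116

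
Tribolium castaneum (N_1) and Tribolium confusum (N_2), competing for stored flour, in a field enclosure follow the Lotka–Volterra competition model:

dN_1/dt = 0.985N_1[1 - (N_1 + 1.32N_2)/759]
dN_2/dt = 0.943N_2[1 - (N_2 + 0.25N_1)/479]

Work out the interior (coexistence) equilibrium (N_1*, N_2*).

Setting both brackets to zero gives the nullclines N_1 + 1.32N_2 = 759 and 0.25N_1 + N_2 = 479.
Substituting N_2 = 479 - 0.25N_1 into the first: N_1(1 - 1.32·0.25) = 759 - 1.32·479.
So N_1* = 127/0.67 = 189, and then N_2* = 479 - 0.25·189 = 432.

N_1* ≈ 189, N_2* ≈ 432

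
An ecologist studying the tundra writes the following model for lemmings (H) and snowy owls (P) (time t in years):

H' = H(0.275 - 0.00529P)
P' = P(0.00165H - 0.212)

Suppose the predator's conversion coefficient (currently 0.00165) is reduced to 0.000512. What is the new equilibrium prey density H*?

H* ≈ 414

At the interior fixed point, setting dP/dt = 0 with P > 0 fixes H* = (predator death rate)/(HP coefficient) — independent of the other coefficients.
With the change, H* = 0.212/0.000512 = 414; it rises from 128.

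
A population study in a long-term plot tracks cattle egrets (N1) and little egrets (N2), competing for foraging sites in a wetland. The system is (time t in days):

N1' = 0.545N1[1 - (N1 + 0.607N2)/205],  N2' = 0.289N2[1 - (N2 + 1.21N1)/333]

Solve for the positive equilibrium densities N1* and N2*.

N1* ≈ 10.8, N2* ≈ 320

Setting both brackets to zero gives the nullclines N1 + 0.607N2 = 205 and 1.21N1 + N2 = 333.
Substituting N2 = 333 - 1.21N1 into the first: N1(1 - 0.607·1.21) = 205 - 0.607·333.
So N1* = 2.87/0.266 = 10.8, and then N2* = 333 - 1.21·10.8 = 320.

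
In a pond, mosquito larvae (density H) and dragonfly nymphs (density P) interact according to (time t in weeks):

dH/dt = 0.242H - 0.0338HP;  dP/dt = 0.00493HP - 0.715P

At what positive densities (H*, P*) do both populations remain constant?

Set dP/dt = 0 with P > 0: 0.00493H - 0.715 = 0, so H* = 0.715/0.00493 = 145.
Set dH/dt = 0 with H > 0: 0.242 - 0.0338P = 0, so P* = 0.242/0.0338 = 7.16.

H* ≈ 145, P* ≈ 7.16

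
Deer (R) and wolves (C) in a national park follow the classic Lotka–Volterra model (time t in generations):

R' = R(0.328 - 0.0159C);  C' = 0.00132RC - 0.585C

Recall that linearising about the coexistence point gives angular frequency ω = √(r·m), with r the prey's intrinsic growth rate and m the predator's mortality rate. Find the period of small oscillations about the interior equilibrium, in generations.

Here r = 0.328 and m = 0.585, so r·m = 0.192.
ω = √0.192 = 0.438 per generation, hence T = 2π/ω ≈ 14.3 generations.

T ≈ 14.3 generations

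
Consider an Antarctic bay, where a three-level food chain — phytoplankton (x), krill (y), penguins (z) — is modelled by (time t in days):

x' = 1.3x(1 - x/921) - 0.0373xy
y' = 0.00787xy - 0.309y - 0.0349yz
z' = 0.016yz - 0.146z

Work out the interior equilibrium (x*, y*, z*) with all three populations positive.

x* ≈ 680, y* ≈ 9.12, z* ≈ 144

From dz/dt = 0: 0.016y* = 0.146, so y* = 9.12.
From dx/dt = 0: 1.3(1 - x*/921) = 0.0373·9.12, giving x* = 921·(1 - 0.262) = 680.
From dy/dt = 0: 0.00787·680 - 0.309 = 0.0349z*, so z* = 5.04/0.0349 = 144.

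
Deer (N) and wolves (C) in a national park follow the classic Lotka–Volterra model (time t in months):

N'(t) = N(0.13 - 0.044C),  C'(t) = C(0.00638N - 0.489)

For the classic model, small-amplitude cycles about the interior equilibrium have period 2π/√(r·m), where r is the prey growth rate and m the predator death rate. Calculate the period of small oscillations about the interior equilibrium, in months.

Here r = 0.13 and m = 0.489, so r·m = 0.0636.
ω = √0.0636 = 0.252 per month, hence T = 2π/ω ≈ 24.9 months.

T ≈ 24.9 months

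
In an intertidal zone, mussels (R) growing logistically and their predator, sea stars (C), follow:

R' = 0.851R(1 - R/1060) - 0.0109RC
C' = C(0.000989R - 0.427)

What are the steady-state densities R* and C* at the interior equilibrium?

R* ≈ 432, C* ≈ 46.3

From dC/dt = 0 with C > 0: 0.000989R* = 0.427, so R* = 432.
Substitute into dR/dt = 0: 0.851(1 - 432/1060) = 0.0109C*.
The bracket is 0.593, giving C* = 0.504/0.0109 = 46.3.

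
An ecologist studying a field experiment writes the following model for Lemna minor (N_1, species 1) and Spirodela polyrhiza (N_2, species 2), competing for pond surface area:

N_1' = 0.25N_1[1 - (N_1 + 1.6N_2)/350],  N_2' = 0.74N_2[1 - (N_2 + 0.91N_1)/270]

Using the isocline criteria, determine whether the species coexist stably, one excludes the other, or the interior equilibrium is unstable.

unstable coexistence (outcome depends on initial conditions)

Compare the nullcline intercepts: K1/α12 = 350/1.6 = 219 < K2 = 270; K2/α21 = 270/0.91 = 297 < K1 = 350.
Since both are reversed, neither can invade when rare; the interior point is a saddle.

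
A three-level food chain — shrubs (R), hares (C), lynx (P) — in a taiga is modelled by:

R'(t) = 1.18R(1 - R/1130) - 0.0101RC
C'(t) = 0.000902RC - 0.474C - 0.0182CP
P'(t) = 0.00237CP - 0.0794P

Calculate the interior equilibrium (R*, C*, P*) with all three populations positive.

From dP/dt = 0: 0.00237C* = 0.0794, so C* = 33.5.
From dR/dt = 0: 1.18(1 - R*/1130) = 0.0101·33.5, giving R* = 1130·(1 - 0.287) = 806.
From dC/dt = 0: 0.000902·806 - 0.474 = 0.0182P*, so P* = 0.253/0.0182 = 13.9.

R* ≈ 806, C* ≈ 33.5, P* ≈ 13.9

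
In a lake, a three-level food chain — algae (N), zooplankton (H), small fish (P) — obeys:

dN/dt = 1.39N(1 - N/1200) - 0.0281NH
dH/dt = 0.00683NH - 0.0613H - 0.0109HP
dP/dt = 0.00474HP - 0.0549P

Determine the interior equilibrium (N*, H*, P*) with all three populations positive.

N* ≈ 919, H* ≈ 11.6, P* ≈ 570

From dP/dt = 0: 0.00474H* = 0.0549, so H* = 11.6.
From dN/dt = 0: 1.39(1 - N*/1200) = 0.0281·11.6, giving N* = 1200·(1 - 0.234) = 919.
From dH/dt = 0: 0.00683·919 - 0.0613 = 0.0109P*, so P* = 6.22/0.0109 = 570.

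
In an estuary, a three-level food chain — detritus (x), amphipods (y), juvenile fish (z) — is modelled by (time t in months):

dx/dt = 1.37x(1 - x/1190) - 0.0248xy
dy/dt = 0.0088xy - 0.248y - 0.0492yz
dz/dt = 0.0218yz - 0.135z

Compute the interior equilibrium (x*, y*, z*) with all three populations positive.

x* ≈ 1060, y* ≈ 6.19, z* ≈ 184

From dz/dt = 0: 0.0218y* = 0.135, so y* = 6.19.
From dx/dt = 0: 1.37(1 - x*/1190) = 0.0248·6.19, giving x* = 1190·(1 - 0.112) = 1060.
From dy/dt = 0: 0.0088·1060 - 0.248 = 0.0492z*, so z* = 9.05/0.0492 = 184.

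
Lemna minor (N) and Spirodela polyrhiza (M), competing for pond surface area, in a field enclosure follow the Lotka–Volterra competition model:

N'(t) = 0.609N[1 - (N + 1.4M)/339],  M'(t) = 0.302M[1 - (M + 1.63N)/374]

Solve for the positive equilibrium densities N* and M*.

N* ≈ 144, M* ≈ 139

Setting both brackets to zero gives the nullclines N + 1.4M = 339 and 1.63N + M = 374.
Substituting M = 374 - 1.63N into the first: N(1 - 1.4·1.63) = 339 - 1.4·374.
So N* = -185/-1.28 = 144, and then M* = 374 - 1.63·144 = 139.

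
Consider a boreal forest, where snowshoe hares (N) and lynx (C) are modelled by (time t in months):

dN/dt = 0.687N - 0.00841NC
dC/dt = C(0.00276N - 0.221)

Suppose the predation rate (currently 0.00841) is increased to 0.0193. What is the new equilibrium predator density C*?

At the interior fixed point, setting dN/dt = 0 with N > 0 fixes C* = (prey growth rate)/(NC coefficient) — independent of the other coefficients.
With the change, C* = 0.687/0.0193 = 35.6; it falls from 81.7.

C* ≈ 35.6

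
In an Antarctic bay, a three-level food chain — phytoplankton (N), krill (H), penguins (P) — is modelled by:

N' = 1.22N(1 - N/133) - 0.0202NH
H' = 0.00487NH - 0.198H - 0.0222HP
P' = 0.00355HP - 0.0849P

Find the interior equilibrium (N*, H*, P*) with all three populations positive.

From dP/dt = 0: 0.00355H* = 0.0849, so H* = 23.9.
From dN/dt = 0: 1.22(1 - N*/133) = 0.0202·23.9, giving N* = 133·(1 - 0.396) = 80.3.
From dH/dt = 0: 0.00487·80.3 - 0.198 = 0.0222P*, so P* = 0.193/0.0222 = 8.7.

N* ≈ 80.3, H* ≈ 23.9, P* ≈ 8.7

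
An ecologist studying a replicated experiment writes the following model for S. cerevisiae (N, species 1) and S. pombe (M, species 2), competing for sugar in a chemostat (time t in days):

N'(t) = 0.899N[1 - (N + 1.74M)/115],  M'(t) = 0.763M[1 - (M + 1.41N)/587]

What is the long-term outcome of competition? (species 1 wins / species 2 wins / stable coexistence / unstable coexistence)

species 2 excludes species 1

Compare the nullcline intercepts: K1/α12 = 115/1.74 = 66.1 < K2 = 587; K2/α21 = 587/1.41 = 416 > K1 = 115.
Since the inequalities point opposite ways, species 2 can invade but species 1 cannot.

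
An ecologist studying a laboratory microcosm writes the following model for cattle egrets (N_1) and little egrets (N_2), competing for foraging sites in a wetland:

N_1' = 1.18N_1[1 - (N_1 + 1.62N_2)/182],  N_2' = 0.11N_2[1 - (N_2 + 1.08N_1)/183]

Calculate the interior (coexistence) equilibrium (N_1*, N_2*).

Setting both brackets to zero gives the nullclines N_1 + 1.62N_2 = 182 and 1.08N_1 + N_2 = 183.
Substituting N_2 = 183 - 1.08N_1 into the first: N_1(1 - 1.62·1.08) = 182 - 1.62·183.
So N_1* = -114/-0.75 = 153, and then N_2* = 183 - 1.08·153 = 18.1.

N_1* ≈ 153, N_2* ≈ 18.1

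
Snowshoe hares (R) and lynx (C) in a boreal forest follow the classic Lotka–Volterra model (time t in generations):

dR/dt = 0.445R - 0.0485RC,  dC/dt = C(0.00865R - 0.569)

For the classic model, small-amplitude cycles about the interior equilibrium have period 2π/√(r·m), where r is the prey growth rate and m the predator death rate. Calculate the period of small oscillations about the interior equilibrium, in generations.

Here r = 0.445 and m = 0.569, so r·m = 0.253.
ω = √0.253 = 0.503 per generation, hence T = 2π/ω ≈ 12.5 generations.

T ≈ 12.5 generations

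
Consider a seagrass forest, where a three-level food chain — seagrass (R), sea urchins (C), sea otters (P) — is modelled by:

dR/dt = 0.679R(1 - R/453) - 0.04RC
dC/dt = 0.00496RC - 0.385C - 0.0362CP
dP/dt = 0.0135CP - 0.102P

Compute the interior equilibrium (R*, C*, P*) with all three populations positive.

From dP/dt = 0: 0.0135C* = 0.102, so C* = 7.56.
From dR/dt = 0: 0.679(1 - R*/453) = 0.04·7.56, giving R* = 453·(1 - 0.445) = 251.
From dC/dt = 0: 0.00496·251 - 0.385 = 0.0362P*, so P* = 0.862/0.0362 = 23.8.

R* ≈ 251, C* ≈ 7.56, P* ≈ 23.8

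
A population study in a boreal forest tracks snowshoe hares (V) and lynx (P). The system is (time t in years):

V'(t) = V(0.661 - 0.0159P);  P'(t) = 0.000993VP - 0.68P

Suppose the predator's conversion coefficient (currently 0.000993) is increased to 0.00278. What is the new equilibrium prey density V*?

V* ≈ 245

At the interior fixed point, setting dP/dt = 0 with P > 0 fixes V* = (predator death rate)/(VP coefficient) — independent of the other coefficients.
With the change, V* = 0.68/0.00278 = 245; it falls from 685.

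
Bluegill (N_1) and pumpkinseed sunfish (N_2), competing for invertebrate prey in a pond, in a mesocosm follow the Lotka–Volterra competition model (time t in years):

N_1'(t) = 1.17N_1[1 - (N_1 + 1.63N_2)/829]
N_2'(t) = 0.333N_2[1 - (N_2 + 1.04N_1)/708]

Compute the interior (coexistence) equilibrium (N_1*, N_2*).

N_1* ≈ 468, N_2* ≈ 222

Setting both brackets to zero gives the nullclines N_1 + 1.63N_2 = 829 and 1.04N_1 + N_2 = 708.
Substituting N_2 = 708 - 1.04N_1 into the first: N_1(1 - 1.63·1.04) = 829 - 1.63·708.
So N_1* = -325/-0.695 = 468, and then N_2* = 708 - 1.04·468 = 222.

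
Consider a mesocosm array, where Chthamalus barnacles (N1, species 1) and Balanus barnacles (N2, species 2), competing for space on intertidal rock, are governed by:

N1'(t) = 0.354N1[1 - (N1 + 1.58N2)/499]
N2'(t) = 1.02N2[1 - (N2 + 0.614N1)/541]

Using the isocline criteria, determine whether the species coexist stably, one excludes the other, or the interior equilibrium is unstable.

species 2 excludes species 1

Compare the nullcline intercepts: K1/α12 = 499/1.58 = 316 < K2 = 541; K2/α21 = 541/0.614 = 881 > K1 = 499.
Since the inequalities point opposite ways, species 2 can invade but species 1 cannot.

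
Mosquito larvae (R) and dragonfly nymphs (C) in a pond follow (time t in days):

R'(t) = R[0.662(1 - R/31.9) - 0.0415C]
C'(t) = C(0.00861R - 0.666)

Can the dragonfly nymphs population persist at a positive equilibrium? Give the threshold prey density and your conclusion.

Threshold R = 77.4; K < 77.4, so no, the predator goes extinct.

The predator equation gives dC/dt > 0 only when R > 0.666/0.00861 = 77.4.
Without the predator, R → K = 31.9. Since 31.9 < 77.4, the predator cannot invade.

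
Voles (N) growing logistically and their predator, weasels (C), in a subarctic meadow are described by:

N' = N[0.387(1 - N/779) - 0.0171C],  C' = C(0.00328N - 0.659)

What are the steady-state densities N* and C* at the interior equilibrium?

From dC/dt = 0 with C > 0: 0.00328N* = 0.659, so N* = 201.
Substitute into dN/dt = 0: 0.387(1 - 201/779) = 0.0171C*.
The bracket is 0.742, giving C* = 0.287/0.0171 = 16.8.

N* ≈ 201, C* ≈ 16.8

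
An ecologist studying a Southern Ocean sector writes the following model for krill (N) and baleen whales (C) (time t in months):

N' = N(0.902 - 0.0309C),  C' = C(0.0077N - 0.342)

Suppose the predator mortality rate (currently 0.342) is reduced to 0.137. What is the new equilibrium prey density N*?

At the interior fixed point, setting dC/dt = 0 with C > 0 fixes N* = (predator death rate)/(NC coefficient) — independent of the other coefficients.
With the change, N* = 0.137/0.0077 = 17.8; it falls from 44.4.

N* ≈ 17.8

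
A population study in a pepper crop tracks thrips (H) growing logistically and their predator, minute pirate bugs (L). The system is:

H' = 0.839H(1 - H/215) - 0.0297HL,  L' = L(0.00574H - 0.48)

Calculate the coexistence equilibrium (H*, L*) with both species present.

H* ≈ 83.6, L* ≈ 17.3

From dL/dt = 0 with L > 0: 0.00574H* = 0.48, so H* = 83.6.
Substitute into dH/dt = 0: 0.839(1 - 83.6/215) = 0.0297L*.
The bracket is 0.611, giving L* = 0.513/0.0297 = 17.3.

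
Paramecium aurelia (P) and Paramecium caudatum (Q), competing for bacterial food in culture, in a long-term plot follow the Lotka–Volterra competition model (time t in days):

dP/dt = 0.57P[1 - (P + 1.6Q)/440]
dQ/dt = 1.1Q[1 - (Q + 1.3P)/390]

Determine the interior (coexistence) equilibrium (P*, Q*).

Setting both brackets to zero gives the nullclines P + 1.6Q = 440 and 1.3P + Q = 390.
Substituting Q = 390 - 1.3P into the first: P(1 - 1.6·1.3) = 440 - 1.6·390.
So P* = -184/-1.08 = 170, and then Q* = 390 - 1.3·170 = 169.

P* ≈ 170, Q* ≈ 169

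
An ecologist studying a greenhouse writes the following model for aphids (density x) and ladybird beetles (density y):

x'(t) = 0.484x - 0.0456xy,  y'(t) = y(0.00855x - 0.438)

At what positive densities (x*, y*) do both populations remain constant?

Set dy/dt = 0 with y > 0: 0.00855x - 0.438 = 0, so x* = 0.438/0.00855 = 51.2.
Set dx/dt = 0 with x > 0: 0.484 - 0.0456y = 0, so y* = 0.484/0.0456 = 10.6.

x* ≈ 51.2, y* ≈ 10.6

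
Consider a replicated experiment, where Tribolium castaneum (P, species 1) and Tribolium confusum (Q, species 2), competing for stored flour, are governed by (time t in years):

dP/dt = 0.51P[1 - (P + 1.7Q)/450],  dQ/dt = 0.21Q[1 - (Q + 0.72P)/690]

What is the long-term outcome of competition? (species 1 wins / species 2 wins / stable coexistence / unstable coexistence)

Compare the nullcline intercepts: K1/α12 = 450/1.7 = 265 < K2 = 690; K2/α21 = 690/0.72 = 958 > K1 = 450.
Since the inequalities point opposite ways, species 2 can invade but species 1 cannot.

species 2 excludes species 1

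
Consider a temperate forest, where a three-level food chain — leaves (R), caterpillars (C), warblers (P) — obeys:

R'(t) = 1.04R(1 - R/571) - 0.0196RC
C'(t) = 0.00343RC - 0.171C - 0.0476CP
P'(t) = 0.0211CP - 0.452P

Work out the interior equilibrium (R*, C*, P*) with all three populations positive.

From dP/dt = 0: 0.0211C* = 0.452, so C* = 21.4.
From dR/dt = 0: 1.04(1 - R*/571) = 0.0196·21.4, giving R* = 571·(1 - 0.404) = 340.
From dC/dt = 0: 0.00343·340 - 0.171 = 0.0476P*, so P* = 0.997/0.0476 = 20.9.

R* ≈ 340, C* ≈ 21.4, P* ≈ 20.9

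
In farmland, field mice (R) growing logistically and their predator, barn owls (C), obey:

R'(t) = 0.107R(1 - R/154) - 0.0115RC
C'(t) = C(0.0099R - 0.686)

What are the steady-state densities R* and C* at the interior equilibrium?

R* ≈ 69.3, C* ≈ 5.12

From dC/dt = 0 with C > 0: 0.0099R* = 0.686, so R* = 69.3.
Substitute into dR/dt = 0: 0.107(1 - 69.3/154) = 0.0115C*.
The bracket is 0.55, giving C* = 0.0589/0.0115 = 5.12.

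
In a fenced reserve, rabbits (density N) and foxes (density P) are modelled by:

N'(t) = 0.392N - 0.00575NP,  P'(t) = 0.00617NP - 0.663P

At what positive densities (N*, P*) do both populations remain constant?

Set dP/dt = 0 with P > 0: 0.00617N - 0.663 = 0, so N* = 0.663/0.00617 = 107.
Set dN/dt = 0 with N > 0: 0.392 - 0.00575P = 0, so P* = 0.392/0.00575 = 68.2.

N* ≈ 107, P* ≈ 68.2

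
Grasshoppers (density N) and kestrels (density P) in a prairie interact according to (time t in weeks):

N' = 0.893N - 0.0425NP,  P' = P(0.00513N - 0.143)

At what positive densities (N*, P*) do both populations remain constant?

N* ≈ 27.9, P* ≈ 21

Set dP/dt = 0 with P > 0: 0.00513N - 0.143 = 0, so N* = 0.143/0.00513 = 27.9.
Set dN/dt = 0 with N > 0: 0.893 - 0.0425P = 0, so P* = 0.893/0.0425 = 21.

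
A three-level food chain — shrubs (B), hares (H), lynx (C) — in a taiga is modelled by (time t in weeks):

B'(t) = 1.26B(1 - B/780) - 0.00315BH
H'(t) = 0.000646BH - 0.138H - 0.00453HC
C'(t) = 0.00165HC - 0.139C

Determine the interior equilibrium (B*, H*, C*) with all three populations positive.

B* ≈ 616, H* ≈ 84.2, C* ≈ 57.3

From dC/dt = 0: 0.00165H* = 0.139, so H* = 84.2.
From dB/dt = 0: 1.26(1 - B*/780) = 0.00315·84.2, giving B* = 780·(1 - 0.211) = 616.
From dH/dt = 0: 0.000646·616 - 0.138 = 0.00453C*, so C* = 0.26/0.00453 = 57.3.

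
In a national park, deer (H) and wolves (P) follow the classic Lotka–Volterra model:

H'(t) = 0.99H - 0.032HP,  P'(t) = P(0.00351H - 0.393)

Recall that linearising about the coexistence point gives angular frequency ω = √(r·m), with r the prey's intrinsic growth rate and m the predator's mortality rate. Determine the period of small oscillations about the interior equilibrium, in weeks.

Here r = 0.99 and m = 0.393, so r·m = 0.389.
ω = √0.389 = 0.624 per week, hence T = 2π/ω ≈ 10.1 weeks.

T ≈ 10.1 weeks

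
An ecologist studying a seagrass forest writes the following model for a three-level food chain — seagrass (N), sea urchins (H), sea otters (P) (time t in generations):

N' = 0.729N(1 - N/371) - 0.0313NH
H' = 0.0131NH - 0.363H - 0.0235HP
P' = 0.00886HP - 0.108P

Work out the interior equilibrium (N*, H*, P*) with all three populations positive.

N* ≈ 177, H* ≈ 12.2, P* ≈ 83.1

From dP/dt = 0: 0.00886H* = 0.108, so H* = 12.2.
From dN/dt = 0: 0.729(1 - N*/371) = 0.0313·12.2, giving N* = 371·(1 - 0.523) = 177.
From dH/dt = 0: 0.0131·177 - 0.363 = 0.0235P*, so P* = 1.95/0.0235 = 83.1.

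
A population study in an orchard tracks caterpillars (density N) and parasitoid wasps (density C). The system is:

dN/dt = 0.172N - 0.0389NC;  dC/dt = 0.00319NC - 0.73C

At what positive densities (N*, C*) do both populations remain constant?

N* ≈ 229, C* ≈ 4.42

Set dC/dt = 0 with C > 0: 0.00319N - 0.73 = 0, so N* = 0.73/0.00319 = 229.
Set dN/dt = 0 with N > 0: 0.172 - 0.0389C = 0, so C* = 0.172/0.0389 = 4.42.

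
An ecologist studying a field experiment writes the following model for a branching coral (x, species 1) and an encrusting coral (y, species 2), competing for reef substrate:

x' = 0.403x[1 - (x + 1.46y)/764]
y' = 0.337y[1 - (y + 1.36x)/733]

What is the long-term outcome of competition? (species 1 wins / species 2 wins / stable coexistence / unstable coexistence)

unstable coexistence (outcome depends on initial conditions)

Compare the nullcline intercepts: K1/α12 = 764/1.46 = 523 < K2 = 733; K2/α21 = 733/1.36 = 539 < K1 = 764.
Since both are reversed, neither can invade when rare; the interior point is a saddle.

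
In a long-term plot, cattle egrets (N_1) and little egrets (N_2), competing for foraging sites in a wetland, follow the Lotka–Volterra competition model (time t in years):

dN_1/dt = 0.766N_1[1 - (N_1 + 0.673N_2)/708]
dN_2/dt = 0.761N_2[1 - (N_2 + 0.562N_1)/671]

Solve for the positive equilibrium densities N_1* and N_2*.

N_1* ≈ 412, N_2* ≈ 439

Setting both brackets to zero gives the nullclines N_1 + 0.673N_2 = 708 and 0.562N_1 + N_2 = 671.
Substituting N_2 = 671 - 0.562N_1 into the first: N_1(1 - 0.673·0.562) = 708 - 0.673·671.
So N_1* = 256/0.622 = 412, and then N_2* = 671 - 0.562·412 = 439.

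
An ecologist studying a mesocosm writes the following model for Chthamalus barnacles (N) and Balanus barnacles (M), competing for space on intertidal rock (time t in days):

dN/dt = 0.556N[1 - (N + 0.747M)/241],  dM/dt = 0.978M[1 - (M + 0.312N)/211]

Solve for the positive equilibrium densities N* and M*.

N* ≈ 109, M* ≈ 177

Setting both brackets to zero gives the nullclines N + 0.747M = 241 and 0.312N + M = 211.
Substituting M = 211 - 0.312N into the first: N(1 - 0.747·0.312) = 241 - 0.747·211.
So N* = 83.4/0.767 = 109, and then M* = 211 - 0.312·109 = 177.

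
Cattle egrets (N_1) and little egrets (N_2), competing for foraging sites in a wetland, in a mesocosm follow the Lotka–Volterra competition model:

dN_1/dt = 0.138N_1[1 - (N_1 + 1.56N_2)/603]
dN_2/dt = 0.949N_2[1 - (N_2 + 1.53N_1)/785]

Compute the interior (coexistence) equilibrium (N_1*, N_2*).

Setting both brackets to zero gives the nullclines N_1 + 1.56N_2 = 603 and 1.53N_1 + N_2 = 785.
Substituting N_2 = 785 - 1.53N_1 into the first: N_1(1 - 1.56·1.53) = 603 - 1.56·785.
So N_1* = -622/-1.39 = 448, and then N_2* = 785 - 1.53·448 = 99.2.

N_1* ≈ 448, N_2* ≈ 99.2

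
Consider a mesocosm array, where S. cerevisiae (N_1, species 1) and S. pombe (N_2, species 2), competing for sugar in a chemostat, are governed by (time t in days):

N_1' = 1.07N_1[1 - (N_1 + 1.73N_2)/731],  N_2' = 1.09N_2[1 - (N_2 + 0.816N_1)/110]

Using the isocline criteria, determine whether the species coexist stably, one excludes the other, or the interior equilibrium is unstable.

Compare the nullcline intercepts: K1/α12 = 731/1.73 = 423 > K2 = 110; K2/α21 = 110/0.816 = 135 < K1 = 731.
Since the inequalities point opposite ways, species 1 can invade but species 2 cannot.

species 1 excludes species 2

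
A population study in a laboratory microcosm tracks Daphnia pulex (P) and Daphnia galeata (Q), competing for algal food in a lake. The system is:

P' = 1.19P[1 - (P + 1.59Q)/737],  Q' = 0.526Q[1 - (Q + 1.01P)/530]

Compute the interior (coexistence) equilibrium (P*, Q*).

P* ≈ 174, Q* ≈ 354

Setting both brackets to zero gives the nullclines P + 1.59Q = 737 and 1.01P + Q = 530.
Substituting Q = 530 - 1.01P into the first: P(1 - 1.59·1.01) = 737 - 1.59·530.
So P* = -106/-0.606 = 174, and then Q* = 530 - 1.01·174 = 354.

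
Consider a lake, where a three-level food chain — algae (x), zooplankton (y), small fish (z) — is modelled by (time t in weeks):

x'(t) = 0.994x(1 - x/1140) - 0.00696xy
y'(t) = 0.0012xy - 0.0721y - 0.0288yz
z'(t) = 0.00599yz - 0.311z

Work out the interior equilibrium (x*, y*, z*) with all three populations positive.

From dz/dt = 0: 0.00599y* = 0.311, so y* = 51.9.
From dx/dt = 0: 0.994(1 - x*/1140) = 0.00696·51.9, giving x* = 1140·(1 - 0.364) = 726.
From dy/dt = 0: 0.0012·726 - 0.0721 = 0.0288z*, so z* = 0.799/0.0288 = 27.7.

x* ≈ 726, y* ≈ 51.9, z* ≈ 27.7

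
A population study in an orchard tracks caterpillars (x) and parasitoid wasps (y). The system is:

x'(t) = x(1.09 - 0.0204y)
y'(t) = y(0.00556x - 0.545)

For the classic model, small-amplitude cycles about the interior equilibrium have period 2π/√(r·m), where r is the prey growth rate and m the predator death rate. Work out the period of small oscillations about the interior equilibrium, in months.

Here r = 1.09 and m = 0.545, so r·m = 0.594.
ω = √0.594 = 0.771 per month, hence T = 2π/ω ≈ 8.15 months.

T ≈ 8.15 months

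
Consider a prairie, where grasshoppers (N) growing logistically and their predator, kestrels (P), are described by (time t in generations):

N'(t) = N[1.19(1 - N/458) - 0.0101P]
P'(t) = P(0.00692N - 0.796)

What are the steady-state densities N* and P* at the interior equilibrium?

From dP/dt = 0 with P > 0: 0.00692N* = 0.796, so N* = 115.
Substitute into dN/dt = 0: 1.19(1 - 115/458) = 0.0101P*.
The bracket is 0.749, giving P* = 0.891/0.0101 = 88.2.

N* ≈ 115, P* ≈ 88.2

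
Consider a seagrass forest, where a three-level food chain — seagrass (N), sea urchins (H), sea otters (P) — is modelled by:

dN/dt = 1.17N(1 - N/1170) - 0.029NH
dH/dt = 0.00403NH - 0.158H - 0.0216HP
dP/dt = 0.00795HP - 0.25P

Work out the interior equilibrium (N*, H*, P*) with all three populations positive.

N* ≈ 258, H* ≈ 31.4, P* ≈ 40.8

From dP/dt = 0: 0.00795H* = 0.25, so H* = 31.4.
From dN/dt = 0: 1.17(1 - N*/1170) = 0.029·31.4, giving N* = 1170·(1 - 0.779) = 258.
From dH/dt = 0: 0.00403·258 - 0.158 = 0.0216P*, so P* = 0.882/0.0216 = 40.8.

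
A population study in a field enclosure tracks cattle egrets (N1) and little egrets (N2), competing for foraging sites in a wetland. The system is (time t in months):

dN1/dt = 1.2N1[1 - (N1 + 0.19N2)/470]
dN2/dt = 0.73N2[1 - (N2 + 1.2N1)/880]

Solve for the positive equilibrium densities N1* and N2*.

Setting both brackets to zero gives the nullclines N1 + 0.19N2 = 470 and 1.2N1 + N2 = 880.
Substituting N2 = 880 - 1.2N1 into the first: N1(1 - 0.19·1.2) = 470 - 0.19·880.
So N1* = 303/0.772 = 392, and then N2* = 880 - 1.2·392 = 409.

N1* ≈ 392, N2* ≈ 409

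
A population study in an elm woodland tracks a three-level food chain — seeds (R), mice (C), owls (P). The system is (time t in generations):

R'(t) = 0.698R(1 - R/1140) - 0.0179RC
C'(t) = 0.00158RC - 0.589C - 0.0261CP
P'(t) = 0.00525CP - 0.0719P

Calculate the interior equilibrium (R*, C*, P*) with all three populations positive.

From dP/dt = 0: 0.00525C* = 0.0719, so C* = 13.7.
From dR/dt = 0: 0.698(1 - R*/1140) = 0.0179·13.7, giving R* = 1140·(1 - 0.351) = 740.
From dC/dt = 0: 0.00158·740 - 0.589 = 0.0261P*, so P* = 0.58/0.0261 = 22.2.

R* ≈ 740, C* ≈ 13.7, P* ≈ 22.2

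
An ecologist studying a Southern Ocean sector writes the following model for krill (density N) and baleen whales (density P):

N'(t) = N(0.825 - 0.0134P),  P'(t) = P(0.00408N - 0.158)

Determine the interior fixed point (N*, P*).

Set dP/dt = 0 with P > 0: 0.00408N - 0.158 = 0, so N* = 0.158/0.00408 = 38.7.
Set dN/dt = 0 with N > 0: 0.825 - 0.0134P = 0, so P* = 0.825/0.0134 = 61.6.

N* ≈ 38.7, P* ≈ 61.6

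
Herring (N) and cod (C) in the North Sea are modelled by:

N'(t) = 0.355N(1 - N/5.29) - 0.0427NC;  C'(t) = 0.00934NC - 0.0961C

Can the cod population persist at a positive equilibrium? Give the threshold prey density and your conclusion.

The predator equation gives dC/dt > 0 only when N > 0.0961/0.00934 = 10.3.
Without the predator, N → K = 5.29. Since 5.29 < 10.3, the predator cannot invade.

Threshold N = 10.3; K < 10.3, so no, the predator goes extinct.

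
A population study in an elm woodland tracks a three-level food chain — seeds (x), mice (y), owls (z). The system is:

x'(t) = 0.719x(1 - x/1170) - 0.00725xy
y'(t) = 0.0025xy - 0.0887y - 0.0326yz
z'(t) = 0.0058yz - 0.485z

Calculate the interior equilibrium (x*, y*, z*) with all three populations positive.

x* ≈ 183, y* ≈ 83.6, z* ≈ 11.3

From dz/dt = 0: 0.0058y* = 0.485, so y* = 83.6.
From dx/dt = 0: 0.719(1 - x*/1170) = 0.00725·83.6, giving x* = 1170·(1 - 0.843) = 183.
From dy/dt = 0: 0.0025·183 - 0.0887 = 0.0326z*, so z* = 0.37/0.0326 = 11.3.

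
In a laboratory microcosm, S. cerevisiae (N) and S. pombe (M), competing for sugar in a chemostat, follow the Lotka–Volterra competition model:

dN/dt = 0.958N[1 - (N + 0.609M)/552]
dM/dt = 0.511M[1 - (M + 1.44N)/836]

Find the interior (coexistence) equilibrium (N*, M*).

Setting both brackets to zero gives the nullclines N + 0.609M = 552 and 1.44N + M = 836.
Substituting M = 836 - 1.44N into the first: N(1 - 0.609·1.44) = 552 - 0.609·836.
So N* = 42.9/0.123 = 348, and then M* = 836 - 1.44·348 = 334.

N* ≈ 348, M* ≈ 334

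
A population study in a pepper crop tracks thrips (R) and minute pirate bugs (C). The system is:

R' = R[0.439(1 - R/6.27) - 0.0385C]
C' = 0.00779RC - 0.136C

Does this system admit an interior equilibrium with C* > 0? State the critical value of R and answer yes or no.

The predator equation gives dC/dt > 0 only when R > 0.136/0.00779 = 17.5.
Without the predator, R → K = 6.27. Since 6.27 < 17.5, the predator cannot invade.

Threshold R = 17.5; K < 17.5, so no, the predator goes extinct.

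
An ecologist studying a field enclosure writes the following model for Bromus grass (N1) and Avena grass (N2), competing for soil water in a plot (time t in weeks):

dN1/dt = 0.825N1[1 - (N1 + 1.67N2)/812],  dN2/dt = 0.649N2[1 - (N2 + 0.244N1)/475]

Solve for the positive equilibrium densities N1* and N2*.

N1* ≈ 31.6, N2* ≈ 467

Setting both brackets to zero gives the nullclines N1 + 1.67N2 = 812 and 0.244N1 + N2 = 475.
Substituting N2 = 475 - 0.244N1 into the first: N1(1 - 1.67·0.244) = 812 - 1.67·475.
So N1* = 18.8/0.593 = 31.6, and then N2* = 475 - 0.244·31.6 = 467.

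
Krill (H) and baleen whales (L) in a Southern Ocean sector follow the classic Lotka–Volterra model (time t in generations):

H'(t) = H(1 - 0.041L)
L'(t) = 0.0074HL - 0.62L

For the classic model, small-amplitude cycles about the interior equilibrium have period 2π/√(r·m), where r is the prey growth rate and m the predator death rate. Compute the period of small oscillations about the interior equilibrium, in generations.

T ≈ 7.98 generations

Here r = 1 and m = 0.62, so r·m = 0.62.
ω = √0.62 = 0.787 per generation, hence T = 2π/ω ≈ 7.98 generations.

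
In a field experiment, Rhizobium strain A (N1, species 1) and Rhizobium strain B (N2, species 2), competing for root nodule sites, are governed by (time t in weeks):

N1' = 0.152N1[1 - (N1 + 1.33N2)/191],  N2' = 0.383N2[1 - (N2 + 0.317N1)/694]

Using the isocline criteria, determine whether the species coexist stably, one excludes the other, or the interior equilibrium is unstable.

Compare the nullcline intercepts: K1/α12 = 191/1.33 = 144 < K2 = 694; K2/α21 = 694/0.317 = 2190 > K1 = 191.
Since the inequalities point opposite ways, species 2 can invade but species 1 cannot.

species 2 excludes species 1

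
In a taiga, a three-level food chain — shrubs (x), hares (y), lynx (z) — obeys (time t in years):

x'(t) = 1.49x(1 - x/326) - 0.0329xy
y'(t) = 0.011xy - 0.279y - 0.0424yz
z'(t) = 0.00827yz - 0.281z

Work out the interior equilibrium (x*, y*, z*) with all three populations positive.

From dz/dt = 0: 0.00827y* = 0.281, so y* = 34.
From dx/dt = 0: 1.49(1 - x*/326) = 0.0329·34, giving x* = 326·(1 - 0.75) = 81.4.
From dy/dt = 0: 0.011·81.4 - 0.279 = 0.0424z*, so z* = 0.617/0.0424 = 14.5.

x* ≈ 81.4, y* ≈ 34, z* ≈ 14.5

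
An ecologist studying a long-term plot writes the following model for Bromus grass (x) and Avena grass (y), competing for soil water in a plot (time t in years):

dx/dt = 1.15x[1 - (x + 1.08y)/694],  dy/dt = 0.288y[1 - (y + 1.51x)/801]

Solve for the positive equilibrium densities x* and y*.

x* ≈ 271, y* ≈ 391

Setting both brackets to zero gives the nullclines x + 1.08y = 694 and 1.51x + y = 801.
Substituting y = 801 - 1.51x into the first: x(1 - 1.08·1.51) = 694 - 1.08·801.
So x* = -171/-0.631 = 271, and then y* = 801 - 1.51·271 = 391.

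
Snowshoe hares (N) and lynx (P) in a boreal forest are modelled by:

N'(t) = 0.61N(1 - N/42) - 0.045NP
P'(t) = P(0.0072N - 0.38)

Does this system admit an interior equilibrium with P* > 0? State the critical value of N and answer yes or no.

The predator equation gives dP/dt > 0 only when N > 0.38/0.0072 = 52.8.
Without the predator, N → K = 42. Since 42 < 52.8, the predator cannot invade.

Threshold N = 52.8; K < 52.8, so no, the predator goes extinct.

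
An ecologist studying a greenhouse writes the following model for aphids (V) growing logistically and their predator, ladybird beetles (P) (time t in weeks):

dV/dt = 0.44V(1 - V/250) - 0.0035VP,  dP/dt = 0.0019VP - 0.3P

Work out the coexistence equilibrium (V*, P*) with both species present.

From dP/dt = 0 with P > 0: 0.0019V* = 0.3, so V* = 158.
Substitute into dV/dt = 0: 0.44(1 - 158/250) = 0.0035P*.
The bracket is 0.368, giving P* = 0.162/0.0035 = 46.3.

V* ≈ 158, P* ≈ 46.3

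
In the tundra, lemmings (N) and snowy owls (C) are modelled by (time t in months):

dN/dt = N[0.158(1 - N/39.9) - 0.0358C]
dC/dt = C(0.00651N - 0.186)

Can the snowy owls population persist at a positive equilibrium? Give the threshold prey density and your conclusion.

Threshold N = 28.6; K > 28.6, so yes, the predator persists.

The predator equation gives dC/dt > 0 only when N > 0.186/0.00651 = 28.6.
Without the predator, N → K = 39.9. Since 39.9 > 28.6, the predator can invade and persist.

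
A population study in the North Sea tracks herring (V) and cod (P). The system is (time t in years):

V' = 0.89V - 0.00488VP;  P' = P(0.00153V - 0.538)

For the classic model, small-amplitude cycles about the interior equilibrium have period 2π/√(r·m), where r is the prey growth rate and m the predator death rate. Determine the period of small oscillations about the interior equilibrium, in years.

T ≈ 9.08 years

Here r = 0.89 and m = 0.538, so r·m = 0.479.
ω = √0.479 = 0.692 per year, hence T = 2π/ω ≈ 9.08 years.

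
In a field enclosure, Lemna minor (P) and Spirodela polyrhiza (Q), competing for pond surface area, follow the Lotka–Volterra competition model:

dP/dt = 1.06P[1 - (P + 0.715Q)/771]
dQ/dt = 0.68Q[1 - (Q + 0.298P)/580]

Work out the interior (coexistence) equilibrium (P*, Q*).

Setting both brackets to zero gives the nullclines P + 0.715Q = 771 and 0.298P + Q = 580.
Substituting Q = 580 - 0.298P into the first: P(1 - 0.715·0.298) = 771 - 0.715·580.
So P* = 356/0.787 = 453, and then Q* = 580 - 0.298·453 = 445.

P* ≈ 453, Q* ≈ 445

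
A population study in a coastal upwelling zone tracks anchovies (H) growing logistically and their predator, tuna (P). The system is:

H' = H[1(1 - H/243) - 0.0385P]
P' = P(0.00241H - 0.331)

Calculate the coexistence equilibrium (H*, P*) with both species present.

H* ≈ 137, P* ≈ 11.3

From dP/dt = 0 with P > 0: 0.00241H* = 0.331, so H* = 137.
Substitute into dH/dt = 0: 1(1 - 137/243) = 0.0385P*.
The bracket is 0.435, giving P* = 0.435/0.0385 = 11.3.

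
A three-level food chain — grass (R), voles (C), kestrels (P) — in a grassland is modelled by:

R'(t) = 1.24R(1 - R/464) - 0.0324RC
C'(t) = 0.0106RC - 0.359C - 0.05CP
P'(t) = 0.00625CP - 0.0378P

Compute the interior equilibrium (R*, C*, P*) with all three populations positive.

From dP/dt = 0: 0.00625C* = 0.0378, so C* = 6.05.
From dR/dt = 0: 1.24(1 - R*/464) = 0.0324·6.05, giving R* = 464·(1 - 0.158) = 391.
From dC/dt = 0: 0.0106·391 - 0.359 = 0.05P*, so P* = 3.78/0.05 = 75.6.

R* ≈ 391, C* ≈ 6.05, P* ≈ 75.6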